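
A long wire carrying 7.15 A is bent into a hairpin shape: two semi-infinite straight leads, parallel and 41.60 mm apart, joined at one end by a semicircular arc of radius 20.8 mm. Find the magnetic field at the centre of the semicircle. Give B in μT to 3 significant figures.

The semicircular arc contributes B_arc = μ₀I·π/(4πR) = μ₀I/(4R) = 1.08×10⁻⁴ T.
Each semi-infinite lead is at perpendicular distance R = 0.0208 m from the centre, with the perpendicular foot at its near end, so it contributes μ₀I/(4πR); both point the same way, together 6.87×10⁻⁵ T.
Arc and leads all point the same direction: B = 1.08×10⁻⁴ + 6.87×10⁻⁵ = 1.77×10⁻⁴ T.

B ≈ 177 μT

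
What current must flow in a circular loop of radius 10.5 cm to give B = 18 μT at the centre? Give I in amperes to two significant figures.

I ≈ 3.0 A

At the centre of a circular loop B = μ₀I/(2R), so I = 2RB/μ₀.
With R = 0.105 m, I = 2 × 0.105 × 1.80×10⁻⁵ / (4π×10⁻⁷) = 3.01 A.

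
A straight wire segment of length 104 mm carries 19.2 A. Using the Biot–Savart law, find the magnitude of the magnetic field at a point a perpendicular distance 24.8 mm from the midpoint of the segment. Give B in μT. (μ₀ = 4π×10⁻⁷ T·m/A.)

B ≈ 140 μT

For a finite straight segment, B = (μ₀I/4πd)(sinθ₁ + sinθ₂), where θ₁, θ₂ are the angles from the perpendicular to each end.
The perpendicular from the point meets the wire at its midpoint, so each end is L/2 = 0.052 m away along the wire.
sinθ₁ = 0.052/√(0.052²+0.0248²) = 0.9026; sinθ₂ = 0.052/√(0.052²+0.0248²) = 0.9026.
B = (4π×10⁻⁷ × 19.2) / (4π × 0.0248) × (0.9026 + 0.9026) = 1.40×10⁻⁴ T.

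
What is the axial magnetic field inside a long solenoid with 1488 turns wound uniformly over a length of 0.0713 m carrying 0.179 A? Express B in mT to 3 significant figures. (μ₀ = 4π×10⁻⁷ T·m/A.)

B ≈ 4.69 mT

Inside a long solenoid, B = μ₀nI with n = 2.087×10⁴ turns/m.
B = 4π×10⁻⁷ × 2.087×10⁴ × 0.179 = 4.69×10⁻³ T.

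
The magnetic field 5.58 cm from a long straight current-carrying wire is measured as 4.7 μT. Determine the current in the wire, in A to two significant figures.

I ≈ 1.3 A

For a long straight wire B = μ₀I/(2πd), so I = 2πdB/μ₀.
I = 2π × 0.0558 × 4.70×10⁻⁶ / (4π×10⁻⁷) = 1.31 A.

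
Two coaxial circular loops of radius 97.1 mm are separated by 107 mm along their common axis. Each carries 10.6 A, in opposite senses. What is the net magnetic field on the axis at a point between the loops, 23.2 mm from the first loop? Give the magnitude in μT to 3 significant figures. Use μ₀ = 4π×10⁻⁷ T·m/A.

Each loop contributes B = μ₀IR²/[2(R²+z²)^(3/2)] on the axis, with z measured from that loop.
Loop 1 (z = 0.0232 m): B₁ = 6.31×10⁻⁵ T. Loop 2 (z = 0.0838 m): B₂ = 2.98×10⁻⁵ T.
The fields oppose: B = |B₁ − B₂| = 3.33×10⁻⁵ T.

B ≈ 33.3 μT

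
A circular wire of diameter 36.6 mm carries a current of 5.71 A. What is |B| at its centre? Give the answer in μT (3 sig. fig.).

B ≈ 196 μT

At the centre of a circular loop the Biot–Savart law gives B = μ₀I/(2R) (so R = 0.0183 m).
B = (4π×10⁻⁷ × 5.71) / (2 × 0.0183) = 1.96×10⁻⁴ T.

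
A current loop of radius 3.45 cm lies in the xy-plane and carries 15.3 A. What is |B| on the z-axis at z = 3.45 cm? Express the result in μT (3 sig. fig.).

On the axis of a circular loop, B = μ₀IR² / [2(R²+z²)^(3/2)].
R² + z² = (0.0345)² + (0.0345)² = 0.002381 m², and (R²+z²)^(3/2) = 1.16×10⁻⁴ m³.
B = (4π×10⁻⁷ × 15.3 × 0.00119) / (2 × 1.16×10⁻⁴) = 9.85×10⁻⁵ T.

B ≈ 98.5 μT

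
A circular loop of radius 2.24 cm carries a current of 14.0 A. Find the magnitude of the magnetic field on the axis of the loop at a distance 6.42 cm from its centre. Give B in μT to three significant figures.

B ≈ 14.0 μT

On the axis of a circular loop, B = μ₀IR² / [2(R²+z²)^(3/2)].
R² + z² = (0.0224)² + (0.0642)² = 0.004623 m², and (R²+z²)^(3/2) = 3.14×10⁻⁴ m³.
B = (4π×10⁻⁷ × 14.0 × 0.0005018) / (2 × 3.14×10⁻⁴) = 1.40×10⁻⁵ T.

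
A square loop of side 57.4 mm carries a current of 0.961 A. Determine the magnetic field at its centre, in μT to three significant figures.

B ≈ 18.9 μT

Each side is a finite straight segment at perpendicular distance d = a/(2 tan(π/4)) = 0.0287 m from the centre, with end-angles ±π/4.
One side contributes B₁ = (μ₀I/4πd)·2 sin(π/4) = 4.74×10⁻⁶ T.
All 4 sides add in the same direction: B = 4 × 4.74×10⁻⁶ = 1.89×10⁻⁵ T.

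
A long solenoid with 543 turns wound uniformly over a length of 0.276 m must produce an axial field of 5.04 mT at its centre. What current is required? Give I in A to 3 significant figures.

Inside a long solenoid B = μ₀nI with n = 1967 m⁻¹, so I = B/(μ₀n).
I = 5.04×10⁻³ / (4π×10⁻⁷ × 1967) = 2.04 A.

I ≈ 2.04 A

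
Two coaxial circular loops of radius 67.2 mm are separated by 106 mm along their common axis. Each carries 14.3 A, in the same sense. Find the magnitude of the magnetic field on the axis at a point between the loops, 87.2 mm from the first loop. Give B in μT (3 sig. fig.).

Each loop contributes B = μ₀IR²/[2(R²+z²)^(3/2)] on the axis, with z measured from that loop.
Loop 1 (z = 0.0872 m): B₁ = 3.04×10⁻⁵ T. Loop 2 (z = 0.0188 m): B₂ = 1.19×10⁻⁴ T.
The fields add: B = B₁ + B₂ = 1.50×10⁻⁴ T.

B ≈ 150 μT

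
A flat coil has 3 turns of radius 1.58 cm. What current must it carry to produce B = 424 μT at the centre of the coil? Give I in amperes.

I ≈ 3.55 A

For an N-turn coil, B = Nμ₀I/(2R) with R = 0.0158 m, so I = 2RB/(Nμ₀) = 2 × 0.0158 × 4.24×10⁻⁴ / (3 × 4π×10⁻⁷) = 3.55 A.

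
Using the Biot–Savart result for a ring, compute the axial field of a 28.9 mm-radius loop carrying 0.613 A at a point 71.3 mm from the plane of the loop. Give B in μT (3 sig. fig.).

B ≈ 0.706 μT

On the axis of a circular loop, B = μ₀IR² / [2(R²+z²)^(3/2)].
R² + z² = (0.0289)² + (0.0713)² = 0.005919 m², and (R²+z²)^(3/2) = 4.55×10⁻⁴ m³.
B = (4π×10⁻⁷ × 0.613 × 0.0008352) / (2 × 4.55×10⁻⁴) = 7.06×10⁻⁷ T.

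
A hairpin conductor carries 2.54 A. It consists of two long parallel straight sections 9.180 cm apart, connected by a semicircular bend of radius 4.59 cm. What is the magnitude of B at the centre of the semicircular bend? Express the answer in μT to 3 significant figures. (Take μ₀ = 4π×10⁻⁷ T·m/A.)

The semicircular arc contributes B_arc = μ₀I·π/(4πR) = μ₀I/(4R) = 1.74×10⁻⁵ T.
Each semi-infinite lead is at perpendicular distance R = 0.0459 m from the centre, with the perpendicular foot at its near end, so it contributes μ₀I/(4πR); both point the same way, together 1.11×10⁻⁵ T.
Arc and leads all point the same direction: B = 1.74×10⁻⁵ + 1.11×10⁻⁵ = 2.85×10⁻⁵ T.

B ≈ 28.5 μT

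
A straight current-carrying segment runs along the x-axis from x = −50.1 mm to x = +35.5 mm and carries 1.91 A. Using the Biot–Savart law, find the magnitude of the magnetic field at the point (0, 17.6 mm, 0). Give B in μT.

B ≈ 20.0 μT

For a finite straight segment, B = (μ₀I/4πd)(sinθ₁ + sinθ₂), where θ₁, θ₂ are the angles from the perpendicular to each end.
The perpendicular distance is d = 0.0176 m; the end-offsets along the wire are a = 0.0501 m and b = 0.0355 m.
sinθ₁ = 0.0501/√(0.0501²+0.0176²) = 0.9435; sinθ₂ = 0.0355/√(0.0355²+0.0176²) = 0.8959.
B = (4π×10⁻⁷ × 1.91) / (4π × 0.0176) × (0.9435 + 0.8959) = 2.00×10⁻⁵ T.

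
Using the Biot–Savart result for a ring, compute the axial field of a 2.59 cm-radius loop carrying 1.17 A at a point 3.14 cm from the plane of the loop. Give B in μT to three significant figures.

On the axis of a circular loop, B = μ₀IR² / [2(R²+z²)^(3/2)].
R² + z² = (0.0259)² + (0.0314)² = 0.001657 m², and (R²+z²)^(3/2) = 6.74×10⁻⁵ m³.
B = (4π×10⁻⁷ × 1.17 × 0.0006708) / (2 × 6.74×10⁻⁵) = 7.31×10⁻⁶ T.

B ≈ 7.31 μT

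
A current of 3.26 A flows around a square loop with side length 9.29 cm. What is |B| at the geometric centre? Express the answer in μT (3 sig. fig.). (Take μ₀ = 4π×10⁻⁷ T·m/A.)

Each side is a finite straight segment at perpendicular distance d = a/(2 tan(π/4)) = 0.04645 m from the centre, with end-angles ±π/4.
One side contributes B₁ = (μ₀I/4πd)·2 sin(π/4) = 9.93×10⁻⁶ T.
All 4 sides add in the same direction: B = 4 × 9.93×10⁻⁶ = 3.97×10⁻⁵ T.

B ≈ 39.7 μT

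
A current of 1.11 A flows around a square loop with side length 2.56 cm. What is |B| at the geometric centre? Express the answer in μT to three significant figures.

B ≈ 49.1 μT

Each side is a finite straight segment at perpendicular distance d = a/(2 tan(π/4)) = 0.0128 m from the centre, with end-angles ±π/4.
One side contributes B₁ = (μ₀I/4πd)·2 sin(π/4) = 1.23×10⁻⁵ T.
All 4 sides add in the same direction: B = 4 × 1.23×10⁻⁵ = 4.91×10⁻⁵ T.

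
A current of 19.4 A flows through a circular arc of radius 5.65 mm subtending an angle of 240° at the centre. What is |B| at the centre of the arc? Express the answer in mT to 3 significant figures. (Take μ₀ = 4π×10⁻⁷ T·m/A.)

The Biot–Savart field of a circular arc at its centre is B = μ₀Iφ/(4πR), with φ = 4.189 rad.
B = (4π×10⁻⁷ × 19.4 × 4.189) / (4π × 0.00565) = 1.44×10⁻³ T.

B ≈ 1.44 mT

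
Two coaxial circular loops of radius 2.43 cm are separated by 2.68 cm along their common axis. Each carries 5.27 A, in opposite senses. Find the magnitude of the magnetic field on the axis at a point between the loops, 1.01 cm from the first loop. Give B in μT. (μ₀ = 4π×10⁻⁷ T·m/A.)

B ≈ 31.0 μT

Each loop contributes B = μ₀IR²/[2(R²+z²)^(3/2)] on the axis, with z measured from that loop.
Loop 1 (z = 0.0101 m): B₁ = 1.07×10⁻⁴ T. Loop 2 (z = 0.0167 m): B₂ = 7.63×10⁻⁵ T.
The fields oppose: B = |B₁ − B₂| = 3.10×10⁻⁵ T.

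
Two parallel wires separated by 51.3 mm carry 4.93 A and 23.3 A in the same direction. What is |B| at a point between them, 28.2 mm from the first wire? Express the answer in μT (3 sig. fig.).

B ≈ 167 μT

Each long wire gives B = μ₀I/(2πd). Distances are d₁ = 0.0282 m and d₂ = 0.0231 m.
B₁ = 3.50×10⁻⁵ T, B₂ = 2.02×10⁻⁴ T.
Between parallel currents the two contributions point in opposite directions, so they subtract. B = |B₁ − B₂| = |3.50×10⁻⁵ − 2.02×10⁻⁴| = 1.67×10⁻⁴ T.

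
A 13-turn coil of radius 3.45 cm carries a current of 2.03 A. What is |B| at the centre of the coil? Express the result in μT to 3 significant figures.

B ≈ 481 μT

For an N-turn flat coil, B = Nμ₀I/(2R) with R = 0.0345 m.
B = 13 × 3.70×10⁻⁵ T = 4.81×10⁻⁴ T.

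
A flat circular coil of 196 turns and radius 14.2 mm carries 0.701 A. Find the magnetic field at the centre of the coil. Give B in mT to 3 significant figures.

For an N-turn flat coil, B = Nμ₀I/(2R) with R = 0.0142 m.
B = 196 × 3.10×10⁻⁵ T = 6.08×10⁻³ T.

B ≈ 6.08 mT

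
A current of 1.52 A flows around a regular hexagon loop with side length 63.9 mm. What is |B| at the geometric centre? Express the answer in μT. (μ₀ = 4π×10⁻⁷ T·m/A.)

Each side is a finite straight segment at perpendicular distance d = a/(2 tan(π/6)) = 0.05534 m from the centre, with end-angles ±π/6.
One side contributes B₁ = (μ₀I/4πd)·2 sin(π/6) = 2.75×10⁻⁶ T.
All 6 sides add in the same direction: B = 6 × 2.75×10⁻⁶ = 1.65×10⁻⁵ T.

B ≈ 16.5 μT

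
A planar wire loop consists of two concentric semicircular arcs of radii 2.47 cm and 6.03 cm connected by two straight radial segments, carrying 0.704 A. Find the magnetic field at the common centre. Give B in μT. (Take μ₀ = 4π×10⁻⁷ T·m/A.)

B ≈ 5.29 μT

The radial connectors point toward the centre, so dl × r̂ = 0 and they contribute nothing.
Each semicircle gives μ₀I/(4R): inner arc 8.95×10⁻⁶ T, outer arc 3.67×10⁻⁶ T.
The two arcs carry current in opposite angular senses, so their fields oppose: B = |8.95×10⁻⁶ − 3.67×10⁻⁶| = 5.29×10⁻⁶ T.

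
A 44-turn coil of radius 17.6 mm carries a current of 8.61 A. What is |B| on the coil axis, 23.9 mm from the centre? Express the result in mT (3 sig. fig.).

For an N-turn flat coil, B = Nμ₀IR²/[2(R²+z²)^(3/2)] with R = 0.0176 m, z = 0.0239 m.
B = 44 × 6.41×10⁻⁵ T = 2.82×10⁻³ T.

B ≈ 2.82 mT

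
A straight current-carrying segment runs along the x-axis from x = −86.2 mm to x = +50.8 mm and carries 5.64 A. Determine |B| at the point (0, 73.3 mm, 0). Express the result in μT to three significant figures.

B ≈ 10.2 μT

For a finite straight segment, B = (μ₀I/4πd)(sinθ₁ + sinθ₂), where θ₁, θ₂ are the angles from the perpendicular to each end.
The perpendicular distance is d = 0.0733 m; the end-offsets along the wire are a = 0.0862 m and b = 0.0508 m.
sinθ₁ = 0.0862/√(0.0862²+0.0733²) = 0.7618; sinθ₂ = 0.0508/√(0.0508²+0.0733²) = 0.5696.
B = (4π×10⁻⁷ × 5.64) / (4π × 0.0733) × (0.7618 + 0.5696) = 1.02×10⁻⁵ T.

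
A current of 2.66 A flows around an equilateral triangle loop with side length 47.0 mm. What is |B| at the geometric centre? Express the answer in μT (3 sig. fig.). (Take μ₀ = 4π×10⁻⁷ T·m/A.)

B ≈ 102 μT

Each side is a finite straight segment at perpendicular distance d = a/(2 tan(π/3)) = 0.01357 m from the centre, with end-angles ±π/3.
One side contributes B₁ = (μ₀I/4πd)·2 sin(π/3) = 3.40×10⁻⁵ T.
All 3 sides add in the same direction: B = 3 × 3.40×10⁻⁵ = 1.02×10⁻⁴ T.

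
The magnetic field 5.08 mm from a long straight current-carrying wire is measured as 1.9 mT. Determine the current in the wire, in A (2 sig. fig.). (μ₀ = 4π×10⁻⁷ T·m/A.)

I ≈ 48 A

For a long straight wire B = μ₀I/(2πd), so I = 2πdB/μ₀.
I = 2π × 0.00508 × 1.90×10⁻³ / (4π×10⁻⁷) = 48.3 A.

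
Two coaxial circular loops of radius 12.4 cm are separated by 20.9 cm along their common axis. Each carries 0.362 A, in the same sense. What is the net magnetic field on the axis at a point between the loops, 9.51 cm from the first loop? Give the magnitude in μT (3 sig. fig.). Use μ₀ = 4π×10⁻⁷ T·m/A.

Each loop contributes B = μ₀IR²/[2(R²+z²)^(3/2)] on the axis, with z measured from that loop.
Loop 1 (z = 0.0951 m): B₁ = 9.16×10⁻⁷ T. Loop 2 (z = 0.1139 m): B₂ = 7.33×10⁻⁷ T.
The fields add: B = B₁ + B₂ = 1.65×10⁻⁶ T.

B ≈ 1.65 μT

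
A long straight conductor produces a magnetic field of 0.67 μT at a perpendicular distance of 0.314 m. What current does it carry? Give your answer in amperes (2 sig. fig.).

For a long straight wire B = μ₀I/(2πd), so I = 2πdB/μ₀.
I = 2π × 0.314 × 6.70×10⁻⁷ / (4π×10⁻⁷) = 1.05 A.

I ≈ 1.1 A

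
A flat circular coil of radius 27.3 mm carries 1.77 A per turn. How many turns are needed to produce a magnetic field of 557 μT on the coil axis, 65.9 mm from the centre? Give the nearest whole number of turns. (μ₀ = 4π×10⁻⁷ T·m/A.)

For an N-turn coil, B = Nμ₀IR²/[2(R²+z²)^(3/2)]. A single turn gives B₁ = 2.28×10⁻⁶ T with R = 0.0273 m, z = 0.0659 m.
N = B/B₁ = 5.57×10⁻⁴ / 2.28×10⁻⁶ = 243.90.

N = 244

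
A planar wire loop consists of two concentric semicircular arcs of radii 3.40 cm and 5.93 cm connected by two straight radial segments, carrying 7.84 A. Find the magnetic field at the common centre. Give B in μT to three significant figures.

The radial connectors point toward the centre, so dl × r̂ = 0 and they contribute nothing.
Each semicircle gives μ₀I/(4R): inner arc 7.24×10⁻⁵ T, outer arc 4.15×10⁻⁵ T.
The two arcs carry current in opposite angular senses, so their fields oppose: B = |7.24×10⁻⁵ − 4.15×10⁻⁵| = 3.09×10⁻⁵ T.

B ≈ 30.9 μT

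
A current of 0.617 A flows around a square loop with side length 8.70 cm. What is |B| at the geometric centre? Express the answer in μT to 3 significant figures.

Each side is a finite straight segment at perpendicular distance d = a/(2 tan(π/4)) = 0.0435 m from the centre, with end-angles ±π/4.
One side contributes B₁ = (μ₀I/4πd)·2 sin(π/4) = 2.01×10⁻⁶ T.
All 4 sides add in the same direction: B = 4 × 2.01×10⁻⁶ = 8.02×10⁻⁶ T.

B ≈ 8.02 μT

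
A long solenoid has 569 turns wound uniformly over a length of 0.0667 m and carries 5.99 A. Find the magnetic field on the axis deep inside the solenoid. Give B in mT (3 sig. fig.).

Inside a long solenoid, B = μ₀nI with n = 8531 turns/m.
B = 4π×10⁻⁷ × 8531 × 5.99 = 6.42×10⁻² T.

B ≈ 64.2 mT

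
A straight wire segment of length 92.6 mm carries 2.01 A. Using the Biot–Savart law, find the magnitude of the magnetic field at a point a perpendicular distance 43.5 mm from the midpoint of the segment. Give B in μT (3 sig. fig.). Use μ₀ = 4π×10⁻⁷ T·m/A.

B ≈ 6.74 μT

For a finite straight segment, B = (μ₀I/4πd)(sinθ₁ + sinθ₂), where θ₁, θ₂ are the angles from the perpendicular to each end.
The perpendicular from the point meets the wire at its midpoint, so each end is L/2 = 0.0463 m away along the wire.
sinθ₁ = 0.0463/√(0.0463²+0.0435²) = 0.7288; sinθ₂ = 0.0463/√(0.0463²+0.0435²) = 0.7288.
B = (4π×10⁻⁷ × 2.01) / (4π × 0.0435) × (0.7288 + 0.7288) = 6.74×10⁻⁶ T.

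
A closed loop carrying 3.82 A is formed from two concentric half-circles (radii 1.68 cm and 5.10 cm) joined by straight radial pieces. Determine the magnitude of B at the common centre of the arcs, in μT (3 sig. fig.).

B ≈ 47.9 μT

The radial connectors point toward the centre, so dl × r̂ = 0 and they contribute nothing.
Each semicircle gives μ₀I/(4R): inner arc 7.14×10⁻⁵ T, outer arc 2.35×10⁻⁵ T.
The two arcs carry current in opposite angular senses, so their fields oppose: B = |7.14×10⁻⁵ − 2.35×10⁻⁵| = 4.79×10⁻⁵ T.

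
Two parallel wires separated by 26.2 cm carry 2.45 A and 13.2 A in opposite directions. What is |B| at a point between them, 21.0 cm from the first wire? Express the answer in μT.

Each long wire gives B = μ₀I/(2πd). Distances are d₁ = 0.21 m and d₂ = 0.052 m.
B₁ = 2.33×10⁻⁶ T, B₂ = 5.08×10⁻⁵ T.
Between antiparallel currents both contributions point the same way, so they add. B = B₁ + B₂ = 2.33×10⁻⁶ + 5.08×10⁻⁵ = 5.31×10⁻⁵ T.

B ≈ 53.1 μT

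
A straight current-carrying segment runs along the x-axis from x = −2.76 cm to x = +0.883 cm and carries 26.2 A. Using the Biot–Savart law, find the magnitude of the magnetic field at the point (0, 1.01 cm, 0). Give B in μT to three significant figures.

B ≈ 414 μT

For a finite straight segment, B = (μ₀I/4πd)(sinθ₁ + sinθ₂), where θ₁, θ₂ are the angles from the perpendicular to each end.
The perpendicular distance is d = 0.0101 m; the end-offsets along the wire are a = 0.0276 m and b = 0.00883 m.
sinθ₁ = 0.0276/√(0.0276²+0.0101²) = 0.9391; sinθ₂ = 0.00883/√(0.00883²+0.0101²) = 0.6582.
B = (4π×10⁻⁷ × 26.2) / (4π × 0.0101) × (0.9391 + 0.6582) = 4.14×10⁻⁴ T.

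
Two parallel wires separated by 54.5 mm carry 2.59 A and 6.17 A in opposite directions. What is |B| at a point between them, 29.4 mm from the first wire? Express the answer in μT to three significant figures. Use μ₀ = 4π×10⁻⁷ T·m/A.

Each long wire gives B = μ₀I/(2πd). Distances are d₁ = 0.0294 m and d₂ = 0.0251 m.
B₁ = 1.76×10⁻⁵ T, B₂ = 4.92×10⁻⁵ T.
Between antiparallel currents both contributions point the same way, so they add. B = B₁ + B₂ = 1.76×10⁻⁵ + 4.92×10⁻⁵ = 6.68×10⁻⁵ T.

B ≈ 66.8 μT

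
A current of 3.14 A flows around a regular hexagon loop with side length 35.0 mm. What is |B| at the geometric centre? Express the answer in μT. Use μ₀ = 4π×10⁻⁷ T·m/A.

Each side is a finite straight segment at perpendicular distance d = a/(2 tan(π/6)) = 0.03031 m from the centre, with end-angles ±π/6.
One side contributes B₁ = (μ₀I/4πd)·2 sin(π/6) = 1.04×10⁻⁵ T.
All 6 sides add in the same direction: B = 6 × 1.04×10⁻⁵ = 6.22×10⁻⁵ T.

B ≈ 62.2 μT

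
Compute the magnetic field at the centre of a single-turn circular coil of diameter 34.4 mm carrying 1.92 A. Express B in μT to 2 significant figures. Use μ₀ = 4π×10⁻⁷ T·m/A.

At the centre of a circular loop the Biot–Savart law gives B = μ₀I/(2R) (so R = 0.0172 m).
B = (4π×10⁻⁷ × 1.92) / (2 × 0.0172) = 7.01×10⁻⁵ T.

B ≈ 70 μT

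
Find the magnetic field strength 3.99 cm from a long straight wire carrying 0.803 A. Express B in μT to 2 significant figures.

B ≈ 4.0 μT

For an infinitely long straight wire, B = μ₀I/(2πd).
B = (4π×10⁻⁷ × 0.803) / (2π × 0.0399) = 4.03×10⁻⁶ T.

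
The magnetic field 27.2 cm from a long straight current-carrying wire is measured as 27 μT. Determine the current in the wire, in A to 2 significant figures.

I ≈ 37 A

For a long straight wire B = μ₀I/(2πd), so I = 2πdB/μ₀.
I = 2π × 0.272 × 2.70×10⁻⁵ / (4π×10⁻⁷) = 36.7 A.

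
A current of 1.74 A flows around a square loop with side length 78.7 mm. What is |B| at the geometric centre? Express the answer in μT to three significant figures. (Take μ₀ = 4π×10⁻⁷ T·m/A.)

Each side is a finite straight segment at perpendicular distance d = a/(2 tan(π/4)) = 0.03935 m from the centre, with end-angles ±π/4.
One side contributes B₁ = (μ₀I/4πd)·2 sin(π/4) = 6.25×10⁻⁶ T.
All 4 sides add in the same direction: B = 4 × 6.25×10⁻⁶ = 2.50×10⁻⁵ T.

B ≈ 25.0 μT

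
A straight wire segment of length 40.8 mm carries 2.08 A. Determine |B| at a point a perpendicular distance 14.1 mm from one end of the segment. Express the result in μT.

B ≈ 13.9 μT

For a finite straight segment, B = (μ₀I/4πd)(sinθ₁ + sinθ₂), where θ₁, θ₂ are the angles from the perpendicular to each end.
The perpendicular foot is at one end, so the two end-offsets along the wire are 0 and L = 0.0408 m.
sinθ₁ = 0/√(0²+0.0141²) = 0.0000; sinθ₂ = 0.0408/√(0.0408²+0.0141²) = 0.9452.
B = (4π×10⁻⁷ × 2.08) / (4π × 0.0141) × (0.0000 + 0.9452) = 1.39×10⁻⁵ T.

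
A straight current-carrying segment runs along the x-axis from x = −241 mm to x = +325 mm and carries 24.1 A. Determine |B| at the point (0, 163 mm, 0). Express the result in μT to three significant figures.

For a finite straight segment, B = (μ₀I/4πd)(sinθ₁ + sinθ₂), where θ₁, θ₂ are the angles from the perpendicular to each end.
The perpendicular distance is d = 0.163 m; the end-offsets along the wire are a = 0.241 m and b = 0.325 m.
sinθ₁ = 0.241/√(0.241²+0.163²) = 0.8283; sinθ₂ = 0.325/√(0.325²+0.163²) = 0.8939.
B = (4π×10⁻⁷ × 24.1) / (4π × 0.163) × (0.8283 + 0.8939) = 2.55×10⁻⁵ T.

B ≈ 25.5 μT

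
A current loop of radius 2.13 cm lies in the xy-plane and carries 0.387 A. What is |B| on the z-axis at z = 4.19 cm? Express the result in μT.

On the axis of a circular loop, B = μ₀IR² / [2(R²+z²)^(3/2)].
R² + z² = (0.0213)² + (0.0419)² = 0.002209 m², and (R²+z²)^(3/2) = 1.04×10⁻⁴ m³.
B = (4π×10⁻⁷ × 0.387 × 0.0004537) / (2 × 1.04×10⁻⁴) = 1.06×10⁻⁶ T.

B ≈ 1.06 μT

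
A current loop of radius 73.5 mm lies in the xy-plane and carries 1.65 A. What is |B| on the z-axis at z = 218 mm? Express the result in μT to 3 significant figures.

B ≈ 0.460 μT

On the axis of a circular loop, B = μ₀IR² / [2(R²+z²)^(3/2)].
R² + z² = (0.0735)² + (0.218)² = 0.05293 m², and (R²+z²)^(3/2) = 1.22×10⁻² m³.
B = (4π×10⁻⁷ × 1.65 × 0.005402) / (2 × 1.22×10⁻²) = 4.60×10⁻⁷ T.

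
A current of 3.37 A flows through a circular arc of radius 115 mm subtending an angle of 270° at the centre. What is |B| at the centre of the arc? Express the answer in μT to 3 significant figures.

B ≈ 13.8 μT

The Biot–Savart field of a circular arc at its centre is B = μ₀Iφ/(4πR), with φ = 4.712 rad.
B = (4π×10⁻⁷ × 3.37 × 4.712) / (4π × 0.115) = 1.38×10⁻⁵ T.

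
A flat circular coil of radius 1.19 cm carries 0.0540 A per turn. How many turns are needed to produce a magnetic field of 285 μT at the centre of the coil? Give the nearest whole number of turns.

For an N-turn coil, B = Nμ₀I/(2R). A single turn gives B₁ = 2.85×10⁻⁶ T with R = 0.0119 m.
N = B/B₁ = 2.85×10⁻⁴ / 2.85×10⁻⁶ = 99.96.

N = 100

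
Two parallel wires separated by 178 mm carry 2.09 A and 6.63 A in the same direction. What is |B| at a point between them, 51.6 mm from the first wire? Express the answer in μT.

Each long wire gives B = μ₀I/(2πd). Distances are d₁ = 0.0516 m and d₂ = 0.1264 m.
B₁ = 8.10×10⁻⁶ T, B₂ = 1.05×10⁻⁵ T.
Between parallel currents the two contributions point in opposite directions, so they subtract. B = |B₁ − B₂| = |8.10×10⁻⁶ − 1.05×10⁻⁵| = 2.39×10⁻⁶ T.

B ≈ 2.39 μT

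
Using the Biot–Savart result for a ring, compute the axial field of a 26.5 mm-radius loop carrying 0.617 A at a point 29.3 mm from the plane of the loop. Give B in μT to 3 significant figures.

B ≈ 4.42 μT

On the axis of a circular loop, B = μ₀IR² / [2(R²+z²)^(3/2)].
R² + z² = (0.0265)² + (0.0293)² = 0.001561 m², and (R²+z²)^(3/2) = 6.17×10⁻⁵ m³.
B = (4π×10⁻⁷ × 0.617 × 0.0007022) / (2 × 6.17×10⁻⁵) = 4.42×10⁻⁶ T.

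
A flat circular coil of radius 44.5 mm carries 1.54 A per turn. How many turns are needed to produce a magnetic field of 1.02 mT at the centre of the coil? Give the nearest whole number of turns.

For an N-turn coil, B = Nμ₀I/(2R). A single turn gives B₁ = 2.17×10⁻⁵ T with R = 0.0445 m.
N = B/B₁ = 1.02×10⁻³ / 2.17×10⁻⁵ = 46.91.

N = 47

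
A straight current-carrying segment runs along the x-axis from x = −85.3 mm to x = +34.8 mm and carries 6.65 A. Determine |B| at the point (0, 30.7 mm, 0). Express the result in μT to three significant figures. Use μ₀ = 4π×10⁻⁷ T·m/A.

B ≈ 36.6 μT

For a finite straight segment, B = (μ₀I/4πd)(sinθ₁ + sinθ₂), where θ₁, θ₂ are the angles from the perpendicular to each end.
The perpendicular distance is d = 0.0307 m; the end-offsets along the wire are a = 0.0853 m and b = 0.0348 m.
sinθ₁ = 0.0853/√(0.0853²+0.0307²) = 0.9409; sinθ₂ = 0.0348/√(0.0348²+0.0307²) = 0.7499.
B = (4π×10⁻⁷ × 6.65) / (4π × 0.0307) × (0.9409 + 0.7499) = 3.66×10⁻⁵ T.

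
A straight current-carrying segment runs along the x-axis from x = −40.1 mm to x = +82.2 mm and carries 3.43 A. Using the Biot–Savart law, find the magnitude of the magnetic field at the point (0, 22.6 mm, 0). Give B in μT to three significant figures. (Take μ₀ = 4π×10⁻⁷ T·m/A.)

B ≈ 27.9 μT

For a finite straight segment, B = (μ₀I/4πd)(sinθ₁ + sinθ₂), where θ₁, θ₂ are the angles from the perpendicular to each end.
The perpendicular distance is d = 0.0226 m; the end-offsets along the wire are a = 0.0401 m and b = 0.0822 m.
sinθ₁ = 0.0401/√(0.0401²+0.0226²) = 0.8712; sinθ₂ = 0.0822/√(0.0822²+0.0226²) = 0.9642.
B = (4π×10⁻⁷ × 3.43) / (4π × 0.0226) × (0.8712 + 0.9642) = 2.79×10⁻⁵ T.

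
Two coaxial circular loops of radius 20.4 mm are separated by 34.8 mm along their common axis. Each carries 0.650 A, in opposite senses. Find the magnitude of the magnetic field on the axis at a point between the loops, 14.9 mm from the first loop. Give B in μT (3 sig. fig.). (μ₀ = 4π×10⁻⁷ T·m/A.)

B ≈ 3.20 μT

Each loop contributes B = μ₀IR²/[2(R²+z²)^(3/2)] on the axis, with z measured from that loop.
Loop 1 (z = 0.0149 m): B₁ = 1.05×10⁻⁵ T. Loop 2 (z = 0.0199 m): B₂ = 7.34×10⁻⁶ T.
The fields oppose: B = |B₁ − B₂| = 3.20×10⁻⁶ T.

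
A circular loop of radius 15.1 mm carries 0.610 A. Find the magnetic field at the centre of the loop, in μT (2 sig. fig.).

B ≈ 25 μT

At the centre of a circular loop the Biot–Savart law gives B = μ₀I/(2R).
B = (4π×10⁻⁷ × 0.610) / (2 × 0.0151) = 2.54×10⁻⁵ T.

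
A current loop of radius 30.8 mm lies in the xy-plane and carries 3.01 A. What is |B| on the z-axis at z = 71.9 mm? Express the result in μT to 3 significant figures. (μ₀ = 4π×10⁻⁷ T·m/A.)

B ≈ 3.75 μT

On the axis of a circular loop, B = μ₀IR² / [2(R²+z²)^(3/2)].
R² + z² = (0.0308)² + (0.0719)² = 0.006118 m², and (R²+z²)^(3/2) = 4.79×10⁻⁴ m³.
B = (4π×10⁻⁷ × 3.01 × 0.0009486) / (2 × 4.79×10⁻⁴) = 3.75×10⁻⁶ T.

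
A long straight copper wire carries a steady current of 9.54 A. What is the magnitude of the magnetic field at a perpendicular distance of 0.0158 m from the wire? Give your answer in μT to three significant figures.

For an infinitely long straight wire, B = μ₀I/(2πd).
B = (4π×10⁻⁷ × 9.54) / (2π × 0.0158) = 1.21×10⁻⁴ T.

B ≈ 121 μT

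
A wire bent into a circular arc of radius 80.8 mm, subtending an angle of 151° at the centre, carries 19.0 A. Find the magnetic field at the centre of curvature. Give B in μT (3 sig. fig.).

The Biot–Savart field of a circular arc at its centre is B = μ₀Iφ/(4πR), with φ = 2.635 rad.
B = (4π×10⁻⁷ × 19.0 × 2.635) / (4π × 0.0808) = 6.20×10⁻⁵ T.

B ≈ 62.0 μT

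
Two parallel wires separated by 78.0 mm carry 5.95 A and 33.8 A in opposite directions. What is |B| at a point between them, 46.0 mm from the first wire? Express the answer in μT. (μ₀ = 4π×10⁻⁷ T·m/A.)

Each long wire gives B = μ₀I/(2πd). Distances are d₁ = 0.046 m and d₂ = 0.032 m.
B₁ = 2.59×10⁻⁵ T, B₂ = 2.11×10⁻⁴ T.
Between antiparallel currents both contributions point the same way, so they add. B = B₁ + B₂ = 2.59×10⁻⁵ + 2.11×10⁻⁴ = 2.37×10⁻⁴ T.

B ≈ 237 μT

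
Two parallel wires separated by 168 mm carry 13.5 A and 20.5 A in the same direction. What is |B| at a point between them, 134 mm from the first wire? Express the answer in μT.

B ≈ 100 μT

Each long wire gives B = μ₀I/(2πd). Distances are d₁ = 0.134 m and d₂ = 0.034 m.
B₁ = 2.01×10⁻⁵ T, B₂ = 1.21×10⁻⁴ T.
Between parallel currents the two contributions point in opposite directions, so they subtract. B = |B₁ − B₂| = |2.01×10⁻⁵ − 1.21×10⁻⁴| = 1.00×10⁻⁴ T.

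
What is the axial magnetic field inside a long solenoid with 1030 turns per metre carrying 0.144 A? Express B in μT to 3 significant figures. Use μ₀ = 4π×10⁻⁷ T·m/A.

Inside a long solenoid, B = μ₀nI with n = 1030 turns/m.
B = 4π×10⁻⁷ × 1030 × 0.144 = 1.86×10⁻⁴ T.

B ≈ 186 μT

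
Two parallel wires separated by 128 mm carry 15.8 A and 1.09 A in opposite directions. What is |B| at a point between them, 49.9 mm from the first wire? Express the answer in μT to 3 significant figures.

B ≈ 66.1 μT

Each long wire gives B = μ₀I/(2πd). Distances are d₁ = 0.0499 m and d₂ = 0.0781 m.
B₁ = 6.33×10⁻⁵ T, B₂ = 2.79×10⁻⁶ T.
Between antiparallel currents both contributions point the same way, so they add. B = B₁ + B₂ = 6.33×10⁻⁵ + 2.79×10⁻⁶ = 6.61×10⁻⁵ T.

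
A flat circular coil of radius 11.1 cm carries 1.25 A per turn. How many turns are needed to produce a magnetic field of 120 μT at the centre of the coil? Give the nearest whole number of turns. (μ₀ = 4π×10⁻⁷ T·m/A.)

For an N-turn coil, B = Nμ₀I/(2R). A single turn gives B₁ = 7.08×10⁻⁶ T with R = 0.111 m.
N = B/B₁ = 1.20×10⁻⁴ / 7.08×10⁻⁶ = 16.96.

N = 17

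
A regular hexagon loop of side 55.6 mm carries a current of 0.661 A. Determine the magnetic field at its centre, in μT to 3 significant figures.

Each side is a finite straight segment at perpendicular distance d = a/(2 tan(π/6)) = 0.04815 m from the centre, with end-angles ±π/6.
One side contributes B₁ = (μ₀I/4πd)·2 sin(π/6) = 1.37×10⁻⁶ T.
All 6 sides add in the same direction: B = 6 × 1.37×10⁻⁶ = 8.24×10⁻⁶ T.

B ≈ 8.24 μT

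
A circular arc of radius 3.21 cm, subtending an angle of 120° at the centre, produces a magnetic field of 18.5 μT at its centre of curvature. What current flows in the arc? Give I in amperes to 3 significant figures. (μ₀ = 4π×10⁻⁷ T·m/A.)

I ≈ 2.84 A

For a circular arc, B = μ₀Iφ/(4πR) with φ in radians; here φ = 2.094 rad.
So I = 4πRB/(μ₀φ) = 4π × 0.0321 × 1.85×10⁻⁵ / (4π×10⁻⁷ × 2.094) = 2.84 A.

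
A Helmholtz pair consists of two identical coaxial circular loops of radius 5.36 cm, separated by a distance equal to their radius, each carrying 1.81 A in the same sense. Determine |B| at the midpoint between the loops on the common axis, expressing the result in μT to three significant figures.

B ≈ 30.4 μT

Each loop contributes B = μ₀IR²/[2(R²+z²)^(3/2)] on the axis, with z measured from that loop.
Loop 1 (z = 0.0268 m): B₁ = 1.52×10⁻⁵ T. Loop 2 (z = 0.0268 m): B₂ = 1.52×10⁻⁵ T.
The fields add: B = B₁ + B₂ = 3.04×10⁻⁵ T.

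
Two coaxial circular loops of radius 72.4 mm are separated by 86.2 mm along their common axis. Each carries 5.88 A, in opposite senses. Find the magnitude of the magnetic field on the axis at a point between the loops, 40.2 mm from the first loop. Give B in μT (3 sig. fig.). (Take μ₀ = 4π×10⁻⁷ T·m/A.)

B ≈ 3.42 μT

Each loop contributes B = μ₀IR²/[2(R²+z²)^(3/2)] on the axis, with z measured from that loop.
Loop 1 (z = 0.0402 m): B₁ = 3.41×10⁻⁵ T. Loop 2 (z = 0.046 m): B₂ = 3.07×10⁻⁵ T.
The fields oppose: B = |B₁ − B₂| = 3.42×10⁻⁶ T.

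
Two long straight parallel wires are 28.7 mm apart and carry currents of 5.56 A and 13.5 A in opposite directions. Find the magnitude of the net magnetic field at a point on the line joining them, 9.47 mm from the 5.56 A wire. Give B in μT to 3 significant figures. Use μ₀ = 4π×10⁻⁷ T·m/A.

Each long wire gives B = μ₀I/(2πd). Distances are d₁ = 0.00947 m and d₂ = 0.01923 m.
B₁ = 1.17×10⁻⁴ T, B₂ = 1.40×10⁻⁴ T.
Between antiparallel currents both contributions point the same way, so they add. B = B₁ + B₂ = 1.17×10⁻⁴ + 1.40×10⁻⁴ = 2.58×10⁻⁴ T.

B ≈ 258 μT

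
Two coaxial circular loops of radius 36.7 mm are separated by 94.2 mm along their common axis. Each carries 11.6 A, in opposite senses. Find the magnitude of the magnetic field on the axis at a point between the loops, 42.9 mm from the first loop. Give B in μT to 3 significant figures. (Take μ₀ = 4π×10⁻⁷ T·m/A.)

B ≈ 15.4 μT

Each loop contributes B = μ₀IR²/[2(R²+z²)^(3/2)] on the axis, with z measured from that loop.
Loop 1 (z = 0.0429 m): B₁ = 5.46×10⁻⁵ T. Loop 2 (z = 0.0513 m): B₂ = 3.91×10⁻⁵ T.
The fields oppose: B = |B₁ − B₂| = 1.54×10⁻⁵ T.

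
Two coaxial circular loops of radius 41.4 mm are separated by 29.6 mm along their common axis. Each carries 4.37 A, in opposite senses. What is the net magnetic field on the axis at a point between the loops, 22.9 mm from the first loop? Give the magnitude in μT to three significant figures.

Each loop contributes B = μ₀IR²/[2(R²+z²)^(3/2)] on the axis, with z measured from that loop.
Loop 1 (z = 0.0229 m): B₁ = 4.44×10⁻⁵ T. Loop 2 (z = 0.0067 m): B₂ = 6.38×10⁻⁵ T.
The fields oppose: B = |B₁ − B₂| = 1.94×10⁻⁵ T.

B ≈ 19.4 μT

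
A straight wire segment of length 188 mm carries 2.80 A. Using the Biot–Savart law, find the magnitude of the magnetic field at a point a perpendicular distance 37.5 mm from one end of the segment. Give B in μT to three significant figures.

For a finite straight segment, B = (μ₀I/4πd)(sinθ₁ + sinθ₂), where θ₁, θ₂ are the angles from the perpendicular to each end.
The perpendicular foot is at one end, so the two end-offsets along the wire are 0 and L = 0.188 m.
sinθ₁ = 0/√(0²+0.0375²) = 0.0000; sinθ₂ = 0.188/√(0.188²+0.0375²) = 0.9807.
B = (4π×10⁻⁷ × 2.80) / (4π × 0.0375) × (0.0000 + 0.9807) = 7.32×10⁻⁶ T.

B ≈ 7.32 μT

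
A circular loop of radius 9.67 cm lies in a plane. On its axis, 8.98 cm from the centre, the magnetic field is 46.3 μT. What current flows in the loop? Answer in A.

I ≈ 18.1 A

On the axis of a loop, B = μ₀IR²/[2(R²+z²)^(3/2)], so I = 2B(R²+z²)^(3/2)/(μ₀R²).
R² + z² = 0.009351 + 0.008064 = 0.01741 m²; raised to 3/2 gives 2.30×10⁻³ m³.
I = 2 × 4.63×10⁻⁵ × 2.30×10⁻³ / (1.26×10⁻⁶ × 0.009351) = 18.1 A.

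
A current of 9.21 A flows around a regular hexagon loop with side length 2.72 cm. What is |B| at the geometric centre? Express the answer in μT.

B ≈ 235 μT

Each side is a finite straight segment at perpendicular distance d = a/(2 tan(π/6)) = 0.02356 m from the centre, with end-angles ±π/6.
One side contributes B₁ = (μ₀I/4πd)·2 sin(π/6) = 3.91×10⁻⁵ T.
All 6 sides add in the same direction: B = 6 × 3.91×10⁻⁵ = 2.35×10⁻⁴ T.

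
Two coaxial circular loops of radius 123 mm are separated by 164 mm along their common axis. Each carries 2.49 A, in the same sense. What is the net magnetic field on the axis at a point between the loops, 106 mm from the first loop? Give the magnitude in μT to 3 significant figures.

B ≈ 14.9 μT

Each loop contributes B = μ₀IR²/[2(R²+z²)^(3/2)] on the axis, with z measured from that loop.
Loop 1 (z = 0.106 m): B₁ = 5.53×10⁻⁶ T. Loop 2 (z = 0.058 m): B₂ = 9.41×10⁻⁶ T.
The fields add: B = B₁ + B₂ = 1.49×10⁻⁵ T.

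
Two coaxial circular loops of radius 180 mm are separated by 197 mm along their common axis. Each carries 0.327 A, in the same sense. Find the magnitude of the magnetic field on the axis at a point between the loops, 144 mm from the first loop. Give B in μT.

Each loop contributes B = μ₀IR²/[2(R²+z²)^(3/2)] on the axis, with z measured from that loop.
Loop 1 (z = 0.144 m): B₁ = 5.43×10⁻⁷ T. Loop 2 (z = 0.053 m): B₂ = 1.01×10⁻⁶ T.
The fields add: B = B₁ + B₂ = 1.55×10⁻⁶ T.

B ≈ 1.55 μT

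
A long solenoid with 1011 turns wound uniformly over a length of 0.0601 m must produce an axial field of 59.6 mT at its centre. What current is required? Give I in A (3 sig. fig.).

Inside a long solenoid B = μ₀nI with n = 1.682×10⁴ m⁻¹, so I = B/(μ₀n).
I = 5.96×10⁻² / (4π×10⁻⁷ × 1.682×10⁴) = 2.82 A.

I ≈ 2.82 A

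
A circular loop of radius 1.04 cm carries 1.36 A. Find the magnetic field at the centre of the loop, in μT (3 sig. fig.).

At the centre of a circular loop the Biot–Savart law gives B = μ₀I/(2R).
B = (4π×10⁻⁷ × 1.36) / (2 × 0.0104) = 8.22×10⁻⁵ T.

B ≈ 82.2 μT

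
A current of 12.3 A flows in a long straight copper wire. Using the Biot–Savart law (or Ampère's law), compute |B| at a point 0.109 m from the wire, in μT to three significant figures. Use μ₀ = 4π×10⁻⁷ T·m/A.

B ≈ 22.6 μT

For an infinitely long straight wire, B = μ₀I/(2πd).
B = (4π×10⁻⁷ × 12.3) / (2π × 0.109) = 2.26×10⁻⁵ T.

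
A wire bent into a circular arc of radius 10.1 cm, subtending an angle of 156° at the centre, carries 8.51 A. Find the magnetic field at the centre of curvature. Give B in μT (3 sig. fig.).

The Biot–Savart field of a circular arc at its centre is B = μ₀Iφ/(4πR), with φ = 2.723 rad.
B = (4π×10⁻⁷ × 8.51 × 2.723) / (4π × 0.101) = 2.29×10⁻⁵ T.

B ≈ 22.9 μT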